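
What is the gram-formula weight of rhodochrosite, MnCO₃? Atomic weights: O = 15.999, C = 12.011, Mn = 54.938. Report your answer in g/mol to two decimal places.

Mn: 1 × 54.938 = 54.9380
C: 1 × 12.011 = 12.0110
O: 3 × 15.999 = 47.9970
Summing the contributions gives the formula mass.

114.95 g/mol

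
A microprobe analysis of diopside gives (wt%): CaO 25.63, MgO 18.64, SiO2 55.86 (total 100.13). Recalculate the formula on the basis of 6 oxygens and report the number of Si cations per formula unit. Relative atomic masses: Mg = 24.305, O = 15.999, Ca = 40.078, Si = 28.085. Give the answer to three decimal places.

CaO: 25.63/56.077 = 0.45705 mol → 0.45705 mol Ca, 0.45705 mol O.
MgO: 18.64/40.304 = 0.46249 mol → 0.46249 mol Mg, 0.46249 mol O.
SiO2: 55.86/60.083 = 0.92971 mol → 0.92971 mol Si, 1.85942 mol O.
Total oxygen = 2.77896 mol. Normalization factor = 6/2.77896 = 2.15908.
Si per 6 O = 0.92971 × 2.15908 = 2.007.

2.007 Si apfu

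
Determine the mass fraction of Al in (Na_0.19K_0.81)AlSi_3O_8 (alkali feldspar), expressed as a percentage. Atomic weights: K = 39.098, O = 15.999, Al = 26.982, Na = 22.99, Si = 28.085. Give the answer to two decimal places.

9.80 weight percent

Formula mass = 0.19×22.99 + 0.81×39.098 + 1×26.982 + 3×28.085 + 8×15.999 = 275.266 g/mol, of which 26.982 g is Al.
So Al makes up 26.982/275.266 = 0.0980 of the mass, i.e. 9.80%.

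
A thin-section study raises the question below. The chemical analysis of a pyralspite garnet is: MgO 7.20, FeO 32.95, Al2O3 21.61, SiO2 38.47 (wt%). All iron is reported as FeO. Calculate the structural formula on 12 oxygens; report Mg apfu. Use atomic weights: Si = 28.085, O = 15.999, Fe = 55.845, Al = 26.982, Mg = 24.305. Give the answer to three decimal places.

0.839 Mg apfu

7.20 wt% MgO ÷ 40.304 g/mol = 0.17864 mol, giving 0.17864 Mg and 0.17864 O.
32.95 wt% FeO ÷ 71.844 g/mol = 0.45863 mol, giving 0.45863 Fe and 0.45863 O.
21.61 wt% Al2O3 ÷ 101.961 g/mol = 0.21194 mol, giving 0.42388 Al and 0.63582 O.
38.47 wt% SiO2 ÷ 60.083 g/mol = 0.64028 mol, giving 0.64028 Si and 1.28056 O.
Oxygen sums to 2.55365; scaling by 12/2.55365 = 4.69916 puts the formula on 12 O.
Mg: 0.17864 × 4.69916 = 0.839 atoms per formula unit.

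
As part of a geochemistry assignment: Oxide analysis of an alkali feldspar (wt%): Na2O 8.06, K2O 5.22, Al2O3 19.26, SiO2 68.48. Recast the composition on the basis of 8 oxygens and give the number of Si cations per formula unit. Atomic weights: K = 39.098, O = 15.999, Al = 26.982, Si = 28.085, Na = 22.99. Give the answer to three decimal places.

8.06 wt% Na2O ÷ 61.979 g/mol = 0.13004 mol, giving 0.26008 Na and 0.13004 O.
5.22 wt% K2O ÷ 94.195 g/mol = 0.05542 mol, giving 0.11084 K and 0.05542 O.
19.26 wt% Al2O3 ÷ 101.961 g/mol = 0.18890 mol, giving 0.37780 Al and 0.56670 O.
68.48 wt% SiO2 ÷ 60.083 g/mol = 1.13976 mol, giving 1.13976 Si and 2.27952 O.
Oxygen sums to 3.03168; scaling by 8/3.03168 = 2.63880 puts the formula on 8 O.
Si: 1.13976 × 2.63880 = 3.008 atoms per formula unit.

3.008 Si apfu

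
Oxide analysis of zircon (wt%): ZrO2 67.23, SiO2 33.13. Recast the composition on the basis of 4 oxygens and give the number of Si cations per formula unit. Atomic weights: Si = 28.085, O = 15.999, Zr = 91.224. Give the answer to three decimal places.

1.005 Si apfu

67.23 wt% ZrO2 ÷ 123.222 g/mol = 0.54560 mol, giving 0.54560 Zr and 1.09120 O.
33.13 wt% SiO2 ÷ 60.083 g/mol = 0.55140 mol, giving 0.55140 Si and 1.10280 O.
Oxygen sums to 2.19400; scaling by 4/2.19400 = 1.82315 puts the formula on 4 O.
Si: 0.55140 × 1.82315 = 1.005 atoms per formula unit.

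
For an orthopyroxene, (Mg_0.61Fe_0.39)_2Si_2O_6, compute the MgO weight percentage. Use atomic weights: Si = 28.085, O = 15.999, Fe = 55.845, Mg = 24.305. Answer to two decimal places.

Formula mass = 225.375 g/mol.
1.22 Mg → 1.2200 mol MgO per formula unit; M(MgO) = 40.304, so MgO mass = 49.171 g.
49.171/225.375 × 100 = 21.82 wt%.

21.82 wt%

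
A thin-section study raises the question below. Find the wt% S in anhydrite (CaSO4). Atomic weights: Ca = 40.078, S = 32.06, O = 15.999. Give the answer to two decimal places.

23.55 weight percent

Formula mass = 1*40.078 + 1*32.06 + 4*15.999 = 136.134 g/mol, of which 32.060 g is S.
So S makes up 32.060/136.134 = 0.2355 of the mass, i.e. 23.55%.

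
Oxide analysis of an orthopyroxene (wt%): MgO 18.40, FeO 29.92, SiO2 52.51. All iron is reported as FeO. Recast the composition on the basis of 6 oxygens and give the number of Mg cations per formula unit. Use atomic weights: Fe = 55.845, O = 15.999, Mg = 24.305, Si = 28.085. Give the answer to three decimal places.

1.045 Mg apfu

18.40 wt% MgO ÷ 40.304 g/mol = 0.45653 mol, giving 0.45653 Mg and 0.45653 O.
29.92 wt% FeO ÷ 71.844 g/mol = 0.41646 mol, giving 0.41646 Fe and 0.41646 O.
52.51 wt% SiO2 ÷ 60.083 g/mol = 0.87396 mol, giving 0.87396 Si and 1.74792 O.
Oxygen sums to 2.62091; scaling by 6/2.62091 = 2.28928 puts the formula on 6 O.
Mg: 0.45653 × 2.28928 = 1.045 atoms per formula unit.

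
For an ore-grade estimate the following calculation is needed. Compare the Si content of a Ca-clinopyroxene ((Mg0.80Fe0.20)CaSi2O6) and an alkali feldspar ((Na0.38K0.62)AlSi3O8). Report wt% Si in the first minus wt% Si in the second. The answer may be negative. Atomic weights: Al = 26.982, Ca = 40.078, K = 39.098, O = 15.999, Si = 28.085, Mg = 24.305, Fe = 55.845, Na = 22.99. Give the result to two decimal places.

First mineral: 56.170 g Si in 222.855 g formula = 25.20 wt% Si.
Second mineral: 84.255 g Si in 272.206 g formula = 30.95 wt% Si.
25.20% − 30.95% gives a difference of -5.75 percentage points.

-5.75 percentage points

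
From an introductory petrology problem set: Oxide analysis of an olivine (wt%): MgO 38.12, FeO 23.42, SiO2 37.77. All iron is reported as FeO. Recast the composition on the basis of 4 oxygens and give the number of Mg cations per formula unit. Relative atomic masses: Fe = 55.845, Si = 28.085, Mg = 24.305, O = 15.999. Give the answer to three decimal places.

MgO: 38.12/40.304 = 0.94581 mol → 0.94581 mol Mg, 0.94581 mol O.
FeO: 23.42/71.844 = 0.32598 mol → 0.32598 mol Fe, 0.32598 mol O.
SiO2: 37.77/60.083 = 0.62863 mol → 0.62863 mol Si, 1.25726 mol O.
Total oxygen = 2.52905 mol. Normalization factor = 4/2.52905 = 1.58162.
Mg per 4 O = 0.94581 × 1.58162 = 1.496.

1.496 Mg apfu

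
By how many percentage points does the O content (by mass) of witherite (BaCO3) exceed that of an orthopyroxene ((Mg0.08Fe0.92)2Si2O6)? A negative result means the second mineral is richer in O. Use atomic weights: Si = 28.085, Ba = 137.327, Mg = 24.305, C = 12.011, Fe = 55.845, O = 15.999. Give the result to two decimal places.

-12.77 percentage points

O in BaCO3: molar mass 197.335 g/mol; 3×15.999 = 47.997 g → 24.32 wt%.
O in (Mg0.08Fe0.92)2Si2O6: molar mass 258.808 g/mol; 6×15.999 = 95.994 g → 37.09 wt%.
Difference = 24.32 − 37.09 = -12.77 percentage points.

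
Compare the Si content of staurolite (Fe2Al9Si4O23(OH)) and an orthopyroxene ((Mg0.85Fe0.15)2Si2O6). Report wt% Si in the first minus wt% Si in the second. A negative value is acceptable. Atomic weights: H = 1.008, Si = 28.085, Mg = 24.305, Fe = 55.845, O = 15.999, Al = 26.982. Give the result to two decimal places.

First mineral: 112.340 g Si in 851.852 g formula = 13.19 wt% Si.
Second mineral: 56.170 g Si in 210.236 g formula = 26.72 wt% Si.
13.19% − 26.72% gives a difference of -13.53 percentage points.

-13.53 percentage points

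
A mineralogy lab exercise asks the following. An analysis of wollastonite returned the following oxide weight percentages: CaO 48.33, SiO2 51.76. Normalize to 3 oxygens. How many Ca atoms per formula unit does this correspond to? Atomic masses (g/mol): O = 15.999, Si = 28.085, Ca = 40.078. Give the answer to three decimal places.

CaO: 48.33/56.077 = 0.86185 mol → 0.86185 mol Ca, 0.86185 mol O.
SiO2: 51.76/60.083 = 0.86147 mol → 0.86147 mol Si, 1.72294 mol O.
Total oxygen = 2.58479 mol. Normalization factor = 3/2.58479 = 1.16064.
Ca per 3 O = 0.86185 × 1.16064 = 1.000.

1.000 Ca apfu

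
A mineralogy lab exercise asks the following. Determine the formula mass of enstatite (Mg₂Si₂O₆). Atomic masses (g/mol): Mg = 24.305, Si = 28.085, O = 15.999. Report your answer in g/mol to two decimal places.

M = 2(24.305) + 2(28.085) + 6(15.999)

200.77 g/mol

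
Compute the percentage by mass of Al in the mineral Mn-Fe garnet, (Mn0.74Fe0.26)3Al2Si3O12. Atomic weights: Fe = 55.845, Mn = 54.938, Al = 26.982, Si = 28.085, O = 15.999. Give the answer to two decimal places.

10.89 wt%

M((Mn0.74Fe0.26)3Al2Si3O12) = 495.728 g/mol.
Al contributes 2 × 26.982 = 53.964 g per mole.
53.964/495.728 = 0.1089 → 10.89%.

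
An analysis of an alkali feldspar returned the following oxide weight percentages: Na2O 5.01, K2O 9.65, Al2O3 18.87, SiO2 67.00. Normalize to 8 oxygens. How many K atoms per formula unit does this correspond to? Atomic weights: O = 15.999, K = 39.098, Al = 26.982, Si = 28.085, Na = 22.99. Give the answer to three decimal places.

5.01 wt% Na2O ÷ 61.979 g/mol = 0.08083 mol, giving 0.16166 Na and 0.08083 O.
9.65 wt% K2O ÷ 94.195 g/mol = 0.10245 mol, giving 0.20490 K and 0.10245 O.
18.87 wt% Al2O3 ÷ 101.961 g/mol = 0.18507 mol, giving 0.37014 Al and 0.55521 O.
67.00 wt% SiO2 ÷ 60.083 g/mol = 1.11512 mol, giving 1.11512 Si and 2.23024 O.
Oxygen sums to 2.96873; scaling by 8/2.96873 = 2.69475 puts the formula on 8 O.
K: 0.20490 × 2.69475 = 0.552 atoms per formula unit.

0.552 K apfu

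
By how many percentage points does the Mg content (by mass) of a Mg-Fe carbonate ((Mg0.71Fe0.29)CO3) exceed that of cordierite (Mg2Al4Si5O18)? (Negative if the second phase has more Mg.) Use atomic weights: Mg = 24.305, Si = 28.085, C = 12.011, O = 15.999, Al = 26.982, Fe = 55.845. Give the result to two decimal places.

M((Mg0.71Fe0.29)CO3) = 93.460 g/mol, so wt% Mg = 17.257/93.460 × 100 = 18.46%.
M(Mg2Al4Si5O18) = 584.945 g/mol, so wt% Mg = 48.610/584.945 × 100 = 8.31%.
18.46 − 8.31 = 10.15 pp.

10.15 percentage points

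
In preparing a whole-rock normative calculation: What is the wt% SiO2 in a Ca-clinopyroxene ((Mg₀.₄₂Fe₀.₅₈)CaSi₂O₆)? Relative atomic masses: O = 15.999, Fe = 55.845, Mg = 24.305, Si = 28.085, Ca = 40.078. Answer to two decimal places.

Formula mass = 234.840 g/mol.
2 Si → 2.0000 mol SiO2 per formula unit; M(SiO2) = 60.083, so SiO2 mass = 120.166 g.
120.166/234.840 × 100 = 51.17 wt%.

51.17 wt%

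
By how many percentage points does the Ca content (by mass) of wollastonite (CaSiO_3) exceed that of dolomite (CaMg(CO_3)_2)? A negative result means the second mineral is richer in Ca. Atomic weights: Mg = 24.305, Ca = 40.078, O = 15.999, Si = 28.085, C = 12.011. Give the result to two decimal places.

First mineral: 40.078 g Ca in 116.160 g formula = 34.50 wt% Ca.
Second mineral: 40.078 g Ca in 184.399 g formula = 21.73 wt% Ca.
34.50% − 21.73% gives a difference of 12.77 percentage points.

12.77 percentage points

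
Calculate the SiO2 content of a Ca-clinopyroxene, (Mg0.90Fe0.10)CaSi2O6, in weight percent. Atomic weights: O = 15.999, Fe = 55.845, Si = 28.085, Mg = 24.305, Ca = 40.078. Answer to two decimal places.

54.70 wt%

M((Mg0.90Fe0.10)CaSi2O6) = 219.701 g/mol; M(SiO2) = 60.083 g/mol.
Moles SiO2 per formula unit = 2 Si ÷ 1 = 2.0000.
SiO2 fraction = (2.0000 × 60.083) / 219.701 = 120.166/219.701 = 0.5470.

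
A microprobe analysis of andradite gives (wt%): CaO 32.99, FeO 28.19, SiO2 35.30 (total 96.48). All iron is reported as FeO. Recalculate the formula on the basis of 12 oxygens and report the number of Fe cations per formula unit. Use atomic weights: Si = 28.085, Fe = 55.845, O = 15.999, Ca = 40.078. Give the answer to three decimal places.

CaO: 32.99/56.077 = 0.58830 mol → 0.58830 mol Ca, 0.58830 mol O.
FeO: 28.19/71.844 = 0.39238 mol → 0.39238 mol Fe, 0.39238 mol O.
SiO2: 35.30/60.083 = 0.58752 mol → 0.58752 mol Si, 1.17504 mol O.
Total oxygen = 2.15572 mol. Normalization factor = 12/2.15572 = 5.56659.
Fe per 12 O = 0.39238 × 5.56659 = 2.184.

2.184 Fe apfu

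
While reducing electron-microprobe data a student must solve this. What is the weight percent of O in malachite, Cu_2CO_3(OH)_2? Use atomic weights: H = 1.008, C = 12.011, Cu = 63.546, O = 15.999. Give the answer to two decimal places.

36.18 wt%

Molar mass of Cu_2CO_3(OH)_2: 2·63.546 + 1·12.011 + 5·15.999 + 2·1.008 = 221.114 g/mol.
Mass of O per formula unit: 5 × 15.999 = 79.995 g.
Weight fraction O = 79.995 / 221.114 = 0.3618.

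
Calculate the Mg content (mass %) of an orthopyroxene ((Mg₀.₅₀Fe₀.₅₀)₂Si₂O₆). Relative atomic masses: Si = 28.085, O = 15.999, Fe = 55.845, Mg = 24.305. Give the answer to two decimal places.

Molar mass of (Mg₀.₅₀Fe₀.₅₀)₂Si₂O₆: 1×24.305 + 1×55.845 + 2×28.085 + 6×15.999 = 232.314 g/mol.
Mass of Mg per formula unit: 1 × 24.305 = 24.305 g.
Weight fraction Mg = 24.305 / 232.314 = 0.1046.

10.46 mass %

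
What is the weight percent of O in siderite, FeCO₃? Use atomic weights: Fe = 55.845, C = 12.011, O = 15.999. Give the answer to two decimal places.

41.43 wt%

Molar mass of FeCO₃: 1*55.845 + 1*12.011 + 3*15.999 = 115.853 g/mol.
Mass of O per formula unit: 3 × 15.999 = 47.997 g.
Weight fraction O = 47.997 / 115.853 = 0.4143.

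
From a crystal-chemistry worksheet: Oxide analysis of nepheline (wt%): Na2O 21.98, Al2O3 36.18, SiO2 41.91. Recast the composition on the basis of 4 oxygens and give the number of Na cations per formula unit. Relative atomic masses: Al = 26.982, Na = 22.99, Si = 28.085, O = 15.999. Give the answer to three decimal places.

Na2O (M=61.979): mol = 0.35464; Na = 0.70928, O = 0.35464.
Al2O3 (M=101.961): mol = 0.35484; Al = 0.70968, O = 1.06452.
SiO2 (M=60.083): mol = 0.69754; Si = 0.69754, O = 1.39508.
ΣO = 2.81424; factor = 4/ΣO = 1.42134.
Na apfu = 0.70928 × 1.42134 = 1.008.

1.008 Na apfu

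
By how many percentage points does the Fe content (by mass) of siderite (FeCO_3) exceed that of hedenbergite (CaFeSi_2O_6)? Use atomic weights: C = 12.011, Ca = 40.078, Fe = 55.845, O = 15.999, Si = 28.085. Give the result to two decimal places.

25.69 percentage points

First mineral: 55.845 g Fe in 115.853 g formula = 48.20 wt% Fe.
Second mineral: 55.845 g Fe in 248.087 g formula = 22.51 wt% Fe.
48.20% − 22.51% gives a difference of 25.69 percentage points.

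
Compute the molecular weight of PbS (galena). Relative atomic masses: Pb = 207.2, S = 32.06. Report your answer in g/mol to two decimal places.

239.26 g/mol

The formula mass is the sum 1(207.2) + 1(32.06).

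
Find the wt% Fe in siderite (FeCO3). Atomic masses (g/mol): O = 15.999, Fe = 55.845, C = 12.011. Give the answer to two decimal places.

M(FeCO3) = 115.853 g/mol.
Fe contributes 1 × 55.845 = 55.845 g per mole.
55.845/115.853 = 0.4820 → 48.20%.

48.20 mass %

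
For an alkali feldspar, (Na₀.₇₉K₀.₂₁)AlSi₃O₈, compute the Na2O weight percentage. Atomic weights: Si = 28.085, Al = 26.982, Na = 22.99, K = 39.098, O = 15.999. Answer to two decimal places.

Formula mass = 265.602 g/mol.
0.79 Na → 0.3950 mol Na2O per formula unit; M(Na2O) = 61.979, so Na2O mass = 24.482 g.
24.482/265.602 × 100 = 9.22 wt%.

9.22 wt%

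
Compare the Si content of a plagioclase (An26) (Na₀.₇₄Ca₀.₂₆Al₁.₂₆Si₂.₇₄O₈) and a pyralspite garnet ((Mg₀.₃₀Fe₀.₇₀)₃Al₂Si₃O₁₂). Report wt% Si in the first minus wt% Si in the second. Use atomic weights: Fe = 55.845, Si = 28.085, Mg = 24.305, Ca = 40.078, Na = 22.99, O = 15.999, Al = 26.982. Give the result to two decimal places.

10.94 percentage points

First mineral: 76.953 g Si in 266.375 g formula = 28.89 wt% Si.
Second mineral: 84.255 g Si in 469.356 g formula = 17.95 wt% Si.
28.89% − 17.95% gives a difference of 10.94 percentage points.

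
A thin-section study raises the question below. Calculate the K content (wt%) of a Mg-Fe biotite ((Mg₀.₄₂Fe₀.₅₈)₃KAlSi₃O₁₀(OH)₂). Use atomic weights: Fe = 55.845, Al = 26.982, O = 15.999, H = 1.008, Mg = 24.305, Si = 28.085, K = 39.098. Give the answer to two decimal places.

8.28 wt%

Molar mass of (Mg₀.₄₂Fe₀.₅₈)₃KAlSi₃O₁₀(OH)₂: 1.26·24.305 + 1.74·55.845 + 1·39.098 + 1·26.982 + 3·28.085 + 12·15.999 + 2·1.008 = 472.134 g/mol.
Mass of K per formula unit: 1 × 39.098 = 39.098 g.
Weight fraction K = 39.098 / 472.134 = 0.0828.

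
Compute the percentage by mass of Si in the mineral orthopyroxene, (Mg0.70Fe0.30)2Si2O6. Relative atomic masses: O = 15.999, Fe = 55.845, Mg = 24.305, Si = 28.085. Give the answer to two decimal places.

25.57 weight percent

Formula mass = 1.40*24.305 + 0.60*55.845 + 2*28.085 + 6*15.999 = 219.698 g/mol, of which 56.170 g is Si.
So Si makes up 56.170/219.698 = 0.2557 of the mass, i.e. 25.57%.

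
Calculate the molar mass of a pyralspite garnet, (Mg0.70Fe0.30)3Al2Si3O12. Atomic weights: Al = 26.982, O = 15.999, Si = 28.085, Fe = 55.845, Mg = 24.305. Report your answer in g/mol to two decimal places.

Mg: 2.10 × 24.305 = 51.0405
Fe: 0.90 × 55.845 = 50.2605
Al: 2 × 26.982 = 53.9640
Si: 3 × 28.085 = 84.2550
O: 12 × 15.999 = 191.9880
Summing the contributions gives the formula mass.

431.51 g/mol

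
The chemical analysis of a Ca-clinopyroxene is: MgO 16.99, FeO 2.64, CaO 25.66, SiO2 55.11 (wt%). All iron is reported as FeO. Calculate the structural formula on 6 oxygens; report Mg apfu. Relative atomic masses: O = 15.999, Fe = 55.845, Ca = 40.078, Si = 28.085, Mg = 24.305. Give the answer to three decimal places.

16.99 wt% MgO ÷ 40.304 g/mol = 0.42155 mol, giving 0.42155 Mg and 0.42155 O.
2.64 wt% FeO ÷ 71.844 g/mol = 0.03675 mol, giving 0.03675 Fe and 0.03675 O.
25.66 wt% CaO ÷ 56.077 g/mol = 0.45759 mol, giving 0.45759 Ca and 0.45759 O.
55.11 wt% SiO2 ÷ 60.083 g/mol = 0.91723 mol, giving 0.91723 Si and 1.83446 O.
Oxygen sums to 2.75035; scaling by 6/2.75035 = 2.18154 puts the formula on 6 O.
Mg: 0.42155 × 2.18154 = 0.920 atoms per formula unit.

0.920 Mg apfu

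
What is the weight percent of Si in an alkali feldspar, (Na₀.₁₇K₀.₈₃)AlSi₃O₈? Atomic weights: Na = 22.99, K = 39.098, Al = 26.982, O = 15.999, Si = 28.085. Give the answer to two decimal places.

30.57 mass %

Molar mass of (Na₀.₁₇K₀.₈₃)AlSi₃O₈: 0.17·22.99 + 0.83·39.098 + 1·26.982 + 3·28.085 + 8·15.999 = 275.589 g/mol.
Mass of Si per formula unit: 3 × 28.085 = 84.255 g.
Weight fraction Si = 84.255 / 275.589 = 0.3057.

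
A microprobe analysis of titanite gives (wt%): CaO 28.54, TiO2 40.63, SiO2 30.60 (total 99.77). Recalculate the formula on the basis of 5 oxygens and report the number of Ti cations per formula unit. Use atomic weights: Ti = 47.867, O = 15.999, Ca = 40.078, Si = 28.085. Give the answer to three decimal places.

CaO (M=56.077): mol = 0.50894; Ca = 0.50894, O = 0.50894.
TiO2 (M=79.865): mol = 0.50873; Ti = 0.50873, O = 1.01746.
SiO2 (M=60.083): mol = 0.50930; Si = 0.50930, O = 1.01860.
ΣO = 2.54500; factor = 5/ΣO = 1.96464.
Ti apfu = 0.50873 × 1.96464 = 0.999.

0.999 Ti apfu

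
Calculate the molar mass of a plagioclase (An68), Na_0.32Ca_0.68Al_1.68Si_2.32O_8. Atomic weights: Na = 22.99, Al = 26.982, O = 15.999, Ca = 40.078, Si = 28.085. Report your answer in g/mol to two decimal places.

M = 0.32(22.99) + 0.68(40.078) + 1.68(26.982) + 2.32(28.085) + 8(15.999)

273.09 g/mol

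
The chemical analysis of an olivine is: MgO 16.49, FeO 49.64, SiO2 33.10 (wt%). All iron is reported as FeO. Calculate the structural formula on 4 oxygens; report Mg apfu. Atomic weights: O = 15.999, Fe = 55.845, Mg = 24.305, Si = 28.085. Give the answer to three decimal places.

0.743 Mg apfu

MgO: 16.49/40.304 = 0.40914 mol → 0.40914 mol Mg, 0.40914 mol O.
FeO: 49.64/71.844 = 0.69094 mol → 0.69094 mol Fe, 0.69094 mol O.
SiO2: 33.10/60.083 = 0.55090 mol → 0.55090 mol Si, 1.10180 mol O.
Total oxygen = 2.20188 mol. Normalization factor = 4/2.20188 = 1.81663.
Mg per 4 O = 0.40914 × 1.81663 = 0.743.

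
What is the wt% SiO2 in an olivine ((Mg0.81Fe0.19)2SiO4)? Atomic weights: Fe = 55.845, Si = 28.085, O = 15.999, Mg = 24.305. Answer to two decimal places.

39.35 wt%

Formula mass = 152.676 g/mol.
1 Si → 1.0000 mol SiO2 per formula unit; M(SiO2) = 60.083, so SiO2 mass = 60.083 g.
60.083/152.676 × 100 = 39.35 wt%.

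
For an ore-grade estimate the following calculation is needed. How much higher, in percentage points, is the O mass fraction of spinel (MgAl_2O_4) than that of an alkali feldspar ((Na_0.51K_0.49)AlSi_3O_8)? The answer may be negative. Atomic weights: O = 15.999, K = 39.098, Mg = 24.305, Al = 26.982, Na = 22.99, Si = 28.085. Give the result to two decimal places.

First mineral: 63.996 g O in 142.265 g formula = 44.98 wt% O.
Second mineral: 127.992 g O in 270.112 g formula = 47.38 wt% O.
44.98% − 47.38% gives a difference of -2.40 percentage points.

-2.40 percentage points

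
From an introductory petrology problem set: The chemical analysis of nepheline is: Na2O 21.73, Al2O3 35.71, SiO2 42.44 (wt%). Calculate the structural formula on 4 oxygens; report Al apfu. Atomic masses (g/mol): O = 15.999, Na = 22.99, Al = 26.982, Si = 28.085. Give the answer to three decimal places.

0.996 Al apfu

21.73 wt% Na2O ÷ 61.979 g/mol = 0.35060 mol, giving 0.70120 Na and 0.35060 O.
35.71 wt% Al2O3 ÷ 101.961 g/mol = 0.35023 mol, giving 0.70046 Al and 1.05069 O.
42.44 wt% SiO2 ÷ 60.083 g/mol = 0.70636 mol, giving 0.70636 Si and 1.41272 O.
Oxygen sums to 2.81401; scaling by 4/2.81401 = 1.42146 puts the formula on 4 O.
Al: 0.70046 × 1.42146 = 0.996 atoms per formula unit.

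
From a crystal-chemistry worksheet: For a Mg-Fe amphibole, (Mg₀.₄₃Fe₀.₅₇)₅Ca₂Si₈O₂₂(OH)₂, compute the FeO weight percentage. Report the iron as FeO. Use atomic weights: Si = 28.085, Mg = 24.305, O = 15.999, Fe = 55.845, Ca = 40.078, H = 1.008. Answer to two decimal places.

Formula mass = 902.242 g/mol.
2.85 Fe → 2.8500 mol FeO per formula unit; M(FeO) = 71.844, so FeO mass = 204.755 g.
204.755/902.242 × 100 = 22.69 wt%.

22.69 wt%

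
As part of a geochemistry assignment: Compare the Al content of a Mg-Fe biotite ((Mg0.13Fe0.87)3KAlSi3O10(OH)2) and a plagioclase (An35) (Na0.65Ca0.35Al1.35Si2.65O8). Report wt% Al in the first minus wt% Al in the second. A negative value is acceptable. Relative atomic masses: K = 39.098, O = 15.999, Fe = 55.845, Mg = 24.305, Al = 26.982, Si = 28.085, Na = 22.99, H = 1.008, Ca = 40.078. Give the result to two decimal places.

First mineral: 26.982 g Al in 499.573 g formula = 5.40 wt% Al.
Second mineral: 36.426 g Al in 267.814 g formula = 13.60 wt% Al.
5.40% − 13.60% gives a difference of -8.20 percentage points.

-8.20 percentage points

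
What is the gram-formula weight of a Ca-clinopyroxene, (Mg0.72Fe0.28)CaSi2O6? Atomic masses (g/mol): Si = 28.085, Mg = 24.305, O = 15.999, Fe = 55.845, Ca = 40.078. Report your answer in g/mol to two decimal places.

The formula mass is the sum 0.72*24.305 + 0.28*55.845 + 1*40.078 + 2*28.085 + 6*15.999.

225.38 g/mol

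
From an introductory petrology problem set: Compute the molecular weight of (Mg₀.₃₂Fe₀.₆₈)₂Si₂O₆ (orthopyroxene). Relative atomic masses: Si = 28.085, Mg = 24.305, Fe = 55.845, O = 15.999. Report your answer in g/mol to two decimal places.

243.67 g/mol

M = 0.64·24.305 + 1.36·55.845 + 2·28.085 + 6·15.999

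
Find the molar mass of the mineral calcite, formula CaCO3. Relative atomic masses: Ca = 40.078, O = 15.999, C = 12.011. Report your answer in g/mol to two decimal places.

Ca: 1 × 40.078 = 40.0780
C: 1 × 12.011 = 12.0110
O: 3 × 15.999 = 47.9970
Summing the contributions gives the formula mass.

100.09 g/mol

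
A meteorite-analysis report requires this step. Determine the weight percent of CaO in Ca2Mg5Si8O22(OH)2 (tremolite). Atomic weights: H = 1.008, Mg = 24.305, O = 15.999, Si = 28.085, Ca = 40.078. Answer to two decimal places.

Molar mass of Ca2Mg5Si8O22(OH)2 = 2·40.078 + 5·24.305 + 8·28.085 + 24·15.999 + 2·1.008 = 812.353 g/mol.
Each formula unit contains 2 Ca, equivalent to 2/1 = 2.0000 mol CaO.
M(CaO) = 1×40.078 + 1×15.999 = 56.077 g/mol.
Mass of CaO per formula unit = 2.0000 × 56.077 = 112.154 g.
CaO wt% = 112.154 / 812.353 × 100 = 13.81%.

13.81 wt%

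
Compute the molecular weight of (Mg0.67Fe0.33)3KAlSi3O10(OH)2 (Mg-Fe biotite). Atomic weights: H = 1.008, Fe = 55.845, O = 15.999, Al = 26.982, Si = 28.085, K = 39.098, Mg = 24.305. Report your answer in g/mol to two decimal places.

448.48 g/mol

The formula mass is the sum 2.01·24.305 + 0.99·55.845 + 1·39.098 + 1·26.982 + 3·28.085 + 12·15.999 + 2·1.008.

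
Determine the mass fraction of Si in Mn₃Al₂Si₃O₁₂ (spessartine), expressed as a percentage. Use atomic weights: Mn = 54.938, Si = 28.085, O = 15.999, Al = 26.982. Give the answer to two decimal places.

17.02 wt%

Molar mass of Mn₃Al₂Si₃O₁₂: 3·54.938 + 2·26.982 + 3·28.085 + 12·15.999 = 495.021 g/mol.
Mass of Si per formula unit: 3 × 28.085 = 84.255 g.
Weight fraction Si = 84.255 / 495.021 = 0.1702.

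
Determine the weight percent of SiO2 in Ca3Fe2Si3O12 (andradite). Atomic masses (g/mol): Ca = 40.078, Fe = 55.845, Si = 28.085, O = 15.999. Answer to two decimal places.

Molar mass of Ca3Fe2Si3O12 = 3×40.078 + 2×55.845 + 3×28.085 + 12×15.999 = 508.167 g/mol.
Each formula unit contains 3 Si, equivalent to 3/1 = 3.0000 mol SiO2.
M(SiO2) = 1×28.085 + 2×15.999 = 60.083 g/mol.
Mass of SiO2 per formula unit = 3.0000 × 60.083 = 180.249 g.
SiO2 wt% = 180.249 / 508.167 × 100 = 35.47%.

35.47 wt%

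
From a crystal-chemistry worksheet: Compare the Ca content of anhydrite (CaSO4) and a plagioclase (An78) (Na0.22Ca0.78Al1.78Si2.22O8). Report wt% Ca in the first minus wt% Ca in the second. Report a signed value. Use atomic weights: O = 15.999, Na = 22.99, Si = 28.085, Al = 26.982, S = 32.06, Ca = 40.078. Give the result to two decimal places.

Ca in CaSO4: molar mass 136.134 g/mol; 1×40.078 = 40.078 g → 29.44 wt%.
Ca in Na0.22Ca0.78Al1.78Si2.22O8: molar mass 274.687 g/mol; 0.78×40.078 = 31.261 g → 11.38 wt%.
Difference = 29.44 − 11.38 = 18.06 percentage points.

18.06 percentage points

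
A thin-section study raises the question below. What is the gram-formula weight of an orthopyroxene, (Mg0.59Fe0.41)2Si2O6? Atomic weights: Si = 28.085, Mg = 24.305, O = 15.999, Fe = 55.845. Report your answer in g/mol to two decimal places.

M = 1.18·24.305 + 0.82·55.845 + 2·28.085 + 6·15.999

226.64 g/mol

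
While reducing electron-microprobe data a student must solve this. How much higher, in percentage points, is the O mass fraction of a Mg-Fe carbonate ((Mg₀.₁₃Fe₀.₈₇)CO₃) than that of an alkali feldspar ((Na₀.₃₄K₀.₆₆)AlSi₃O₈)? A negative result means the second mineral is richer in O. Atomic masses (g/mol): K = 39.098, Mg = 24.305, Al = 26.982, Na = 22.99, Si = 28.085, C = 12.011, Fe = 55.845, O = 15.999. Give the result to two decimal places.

First mineral: 47.997 g O in 111.753 g formula = 42.95 wt% O.
Second mineral: 127.992 g O in 272.850 g formula = 46.91 wt% O.
42.95% − 46.91% gives a difference of -3.96 percentage points.

-3.96 percentage points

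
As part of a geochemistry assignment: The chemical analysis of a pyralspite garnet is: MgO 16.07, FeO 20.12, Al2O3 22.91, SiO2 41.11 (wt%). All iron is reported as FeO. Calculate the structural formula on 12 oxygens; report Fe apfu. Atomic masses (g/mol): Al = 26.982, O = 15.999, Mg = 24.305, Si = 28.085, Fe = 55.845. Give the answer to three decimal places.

1.235 Fe apfu

MgO (M=40.304): mol = 0.39872; Mg = 0.39872, O = 0.39872.
FeO (M=71.844): mol = 0.28005; Fe = 0.28005, O = 0.28005.
Al2O3 (M=101.961): mol = 0.22469; Al = 0.44938, O = 0.67407.
SiO2 (M=60.083): mol = 0.68422; Si = 0.68422, O = 1.36844.
ΣO = 2.72128; factor = 12/ΣO = 4.40969.
Fe apfu = 0.28005 × 4.40969 = 1.235.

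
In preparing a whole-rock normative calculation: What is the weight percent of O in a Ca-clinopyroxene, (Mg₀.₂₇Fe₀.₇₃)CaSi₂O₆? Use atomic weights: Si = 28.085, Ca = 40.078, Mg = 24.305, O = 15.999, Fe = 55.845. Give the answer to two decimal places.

Molar mass of (Mg₀.₂₇Fe₀.₇₃)CaSi₂O₆: 0.27*24.305 + 0.73*55.845 + 1*40.078 + 2*28.085 + 6*15.999 = 239.571 g/mol.
Mass of O per formula unit: 6 × 15.999 = 95.994 g.
Weight fraction O = 95.994 / 239.571 = 0.4007.

40.07 mass %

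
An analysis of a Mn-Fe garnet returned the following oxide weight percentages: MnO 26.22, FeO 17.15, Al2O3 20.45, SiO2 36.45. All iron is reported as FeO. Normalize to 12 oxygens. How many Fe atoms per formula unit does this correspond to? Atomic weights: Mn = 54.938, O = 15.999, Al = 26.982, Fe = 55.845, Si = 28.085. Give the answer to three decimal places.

1.182 Fe apfu

MnO (M=70.937): mol = 0.36962; Mn = 0.36962, O = 0.36962.
FeO (M=71.844): mol = 0.23871; Fe = 0.23871, O = 0.23871.
Al2O3 (M=101.961): mol = 0.20057; Al = 0.40114, O = 0.60171.
SiO2 (M=60.083): mol = 0.60666; Si = 0.60666, O = 1.21332.
ΣO = 2.42336; factor = 12/ΣO = 4.95180.
Fe apfu = 0.23871 × 4.95180 = 1.182.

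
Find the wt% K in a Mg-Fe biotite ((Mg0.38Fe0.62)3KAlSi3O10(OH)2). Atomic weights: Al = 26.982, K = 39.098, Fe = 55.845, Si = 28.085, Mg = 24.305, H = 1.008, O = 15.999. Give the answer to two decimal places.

8.22 mass %

Molar mass of (Mg0.38Fe0.62)3KAlSi3O10(OH)2: 1.14×24.305 + 1.86×55.845 + 1×39.098 + 1×26.982 + 3×28.085 + 12×15.999 + 2×1.008 = 475.918 g/mol.
Mass of K per formula unit: 1 × 39.098 = 39.098 g.
Weight fraction K = 39.098 / 475.918 = 0.0822.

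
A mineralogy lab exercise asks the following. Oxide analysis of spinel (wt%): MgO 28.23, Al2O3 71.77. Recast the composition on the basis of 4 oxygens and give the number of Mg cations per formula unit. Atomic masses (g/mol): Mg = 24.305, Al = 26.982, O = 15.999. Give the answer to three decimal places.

MgO: 28.23/40.304 = 0.70043 mol → 0.70043 mol Mg, 0.70043 mol O.
Al2O3: 71.77/101.961 = 0.70390 mol → 1.40780 mol Al, 2.11170 mol O.
Total oxygen = 2.81213 mol. Normalization factor = 4/2.81213 = 1.42241.
Mg per 4 O = 0.70043 × 1.42241 = 0.996.

0.996 Mg apfu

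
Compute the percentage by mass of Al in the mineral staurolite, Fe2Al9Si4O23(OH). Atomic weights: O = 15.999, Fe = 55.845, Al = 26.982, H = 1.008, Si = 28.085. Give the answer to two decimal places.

Formula mass = 2·55.845 + 9·26.982 + 4·28.085 + 24·15.999 + 1·1.008 = 851.852 g/mol, of which 242.838 g is Al.
So Al makes up 242.838/851.852 = 0.2851 of the mass, i.e. 28.51%.

28.51 weight percent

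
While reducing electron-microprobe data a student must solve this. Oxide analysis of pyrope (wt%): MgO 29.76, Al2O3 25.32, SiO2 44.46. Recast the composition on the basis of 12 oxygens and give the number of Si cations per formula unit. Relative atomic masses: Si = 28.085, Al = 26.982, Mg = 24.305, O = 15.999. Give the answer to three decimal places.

2.997 Si apfu

MgO: 29.76/40.304 = 0.73839 mol → 0.73839 mol Mg, 0.73839 mol O.
Al2O3: 25.32/101.961 = 0.24833 mol → 0.49666 mol Al, 0.74499 mol O.
SiO2: 44.46/60.083 = 0.73998 mol → 0.73998 mol Si, 1.47996 mol O.
Total oxygen = 2.96334 mol. Normalization factor = 12/2.96334 = 4.04948.
Si per 12 O = 0.73998 × 4.04948 = 2.997.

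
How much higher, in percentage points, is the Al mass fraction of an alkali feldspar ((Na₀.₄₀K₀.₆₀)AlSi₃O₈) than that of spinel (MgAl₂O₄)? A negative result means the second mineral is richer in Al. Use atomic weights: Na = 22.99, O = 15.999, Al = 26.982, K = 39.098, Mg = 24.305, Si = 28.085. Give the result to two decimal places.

Al in (Na₀.₄₀K₀.₆₀)AlSi₃O₈: molar mass 271.884 g/mol; 1×26.982 = 26.982 g → 9.92 wt%.
Al in MgAl₂O₄: molar mass 142.265 g/mol; 2×26.982 = 53.964 g → 37.93 wt%.
Difference = 9.92 − 37.93 = -28.01 percentage points.

-28.01 percentage points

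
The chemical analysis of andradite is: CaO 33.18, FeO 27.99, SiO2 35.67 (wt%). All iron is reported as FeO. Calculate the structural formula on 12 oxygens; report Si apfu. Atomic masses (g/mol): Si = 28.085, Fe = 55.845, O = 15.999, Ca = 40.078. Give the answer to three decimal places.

CaO (M=56.077): mol = 0.59169; Ca = 0.59169, O = 0.59169.
FeO (M=71.844): mol = 0.38959; Fe = 0.38959, O = 0.38959.
SiO2 (M=60.083): mol = 0.59368; Si = 0.59368, O = 1.18736.
ΣO = 2.16864; factor = 12/ΣO = 5.53342.
Si apfu = 0.59368 × 5.53342 = 3.285.

3.285 Si apfu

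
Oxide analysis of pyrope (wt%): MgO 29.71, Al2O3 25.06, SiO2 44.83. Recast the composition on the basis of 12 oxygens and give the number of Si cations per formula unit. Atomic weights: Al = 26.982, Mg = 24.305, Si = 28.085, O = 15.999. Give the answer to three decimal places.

MgO (M=40.304): mol = 0.73715; Mg = 0.73715, O = 0.73715.
Al2O3 (M=101.961): mol = 0.24578; Al = 0.49156, O = 0.73734.
SiO2 (M=60.083): mol = 0.74613; Si = 0.74613, O = 1.49226.
ΣO = 2.96675; factor = 12/ΣO = 4.04483.
Si apfu = 0.74613 × 4.04483 = 3.018.

3.018 Si apfu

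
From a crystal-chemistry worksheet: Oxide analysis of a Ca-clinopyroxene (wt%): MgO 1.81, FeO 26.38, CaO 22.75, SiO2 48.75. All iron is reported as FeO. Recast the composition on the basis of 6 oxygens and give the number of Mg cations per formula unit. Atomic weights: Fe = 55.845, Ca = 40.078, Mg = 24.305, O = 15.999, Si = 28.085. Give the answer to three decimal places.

MgO (M=40.304): mol = 0.04491; Mg = 0.04491, O = 0.04491.
FeO (M=71.844): mol = 0.36718; Fe = 0.36718, O = 0.36718.
CaO (M=56.077): mol = 0.40569; Ca = 0.40569, O = 0.40569.
SiO2 (M=60.083): mol = 0.81138; Si = 0.81138, O = 1.62276.
ΣO = 2.44054; factor = 6/ΣO = 2.45847.
Mg apfu = 0.04491 × 2.45847 = 0.110.

0.110 Mg apfu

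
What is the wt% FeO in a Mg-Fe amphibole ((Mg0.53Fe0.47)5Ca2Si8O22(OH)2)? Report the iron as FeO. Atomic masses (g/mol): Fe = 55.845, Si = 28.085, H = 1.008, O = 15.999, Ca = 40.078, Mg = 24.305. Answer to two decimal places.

Molar mass of (Mg0.53Fe0.47)5Ca2Si8O22(OH)2 = 2.65*24.305 + 2.35*55.845 + 2*40.078 + 8*28.085 + 24*15.999 + 2*1.008 = 886.472 g/mol.
Each formula unit contains 2.35 Fe, equivalent to 2.35/1 = 2.3500 mol FeO.
M(FeO) = 1×55.845 + 1×15.999 = 71.844 g/mol.
Mass of FeO per formula unit = 2.3500 × 71.844 = 168.833 g.
FeO wt% = 168.833 / 886.472 × 100 = 19.05%.

19.05 wt%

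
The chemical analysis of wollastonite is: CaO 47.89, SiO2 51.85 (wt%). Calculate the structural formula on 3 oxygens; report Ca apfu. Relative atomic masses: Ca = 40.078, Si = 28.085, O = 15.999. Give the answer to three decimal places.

0.993 Ca apfu

47.89 wt% CaO ÷ 56.077 g/mol = 0.85400 mol, giving 0.85400 Ca and 0.85400 O.
51.85 wt% SiO2 ÷ 60.083 g/mol = 0.86297 mol, giving 0.86297 Si and 1.72594 O.
Oxygen sums to 2.57994; scaling by 3/2.57994 = 1.16282 puts the formula on 3 O.
Ca: 0.85400 × 1.16282 = 0.993 atoms per formula unit.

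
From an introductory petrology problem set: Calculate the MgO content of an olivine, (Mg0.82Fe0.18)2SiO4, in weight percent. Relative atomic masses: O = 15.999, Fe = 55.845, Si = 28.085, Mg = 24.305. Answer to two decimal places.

43.47 wt%

Molar mass of (Mg0.82Fe0.18)2SiO4 = 1.64×24.305 + 0.36×55.845 + 1×28.085 + 4×15.999 = 152.045 g/mol.
Each formula unit contains 1.64 Mg, equivalent to 1.64/1 = 1.6400 mol MgO.
M(MgO) = 1×24.305 + 1×15.999 = 40.304 g/mol.
Mass of MgO per formula unit = 1.6400 × 40.304 = 66.099 g.
MgO wt% = 66.099 / 152.045 × 100 = 43.47%.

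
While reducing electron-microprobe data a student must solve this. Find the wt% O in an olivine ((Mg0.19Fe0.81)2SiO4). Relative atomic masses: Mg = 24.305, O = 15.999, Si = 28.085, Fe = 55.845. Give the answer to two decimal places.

33.37 mass %

Molar mass of (Mg0.19Fe0.81)2SiO4: 0.38×24.305 + 1.62×55.845 + 1×28.085 + 4×15.999 = 191.786 g/mol.
Mass of O per formula unit: 4 × 15.999 = 63.996 g.
Weight fraction O = 63.996 / 191.786 = 0.3337.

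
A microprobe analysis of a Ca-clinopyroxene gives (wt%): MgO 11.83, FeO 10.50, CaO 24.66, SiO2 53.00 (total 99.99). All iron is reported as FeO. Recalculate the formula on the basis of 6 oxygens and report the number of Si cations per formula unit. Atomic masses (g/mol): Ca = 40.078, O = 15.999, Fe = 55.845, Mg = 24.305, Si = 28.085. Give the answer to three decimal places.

11.83 wt% MgO ÷ 40.304 g/mol = 0.29352 mol, giving 0.29352 Mg and 0.29352 O.
10.50 wt% FeO ÷ 71.844 g/mol = 0.14615 mol, giving 0.14615 Fe and 0.14615 O.
24.66 wt% CaO ÷ 56.077 g/mol = 0.43975 mol, giving 0.43975 Ca and 0.43975 O.
53.00 wt% SiO2 ÷ 60.083 g/mol = 0.88211 mol, giving 0.88211 Si and 1.76422 O.
Oxygen sums to 2.64364; scaling by 6/2.64364 = 2.26960 puts the formula on 6 O.
Si: 0.88211 × 2.26960 = 2.002 atoms per formula unit.

2.002 Si apfu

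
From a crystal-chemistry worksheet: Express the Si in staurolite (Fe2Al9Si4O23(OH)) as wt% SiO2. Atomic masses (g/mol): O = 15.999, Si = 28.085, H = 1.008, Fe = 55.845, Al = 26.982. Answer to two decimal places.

Formula mass = 851.852 g/mol.
4 Si → 4.0000 mol SiO2 per formula unit; M(SiO2) = 60.083, so SiO2 mass = 240.332 g.
240.332/851.852 × 100 = 28.21 wt%.

28.21 wt%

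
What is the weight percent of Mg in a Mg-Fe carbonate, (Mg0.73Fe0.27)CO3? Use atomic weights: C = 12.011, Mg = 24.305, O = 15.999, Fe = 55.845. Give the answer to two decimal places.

19.11 mass %

M((Mg0.73Fe0.27)CO3) = 92.829 g/mol.
Mg contributes 0.73 × 24.305 = 17.743 g per mole.
17.743/92.829 = 0.1911 → 19.11%.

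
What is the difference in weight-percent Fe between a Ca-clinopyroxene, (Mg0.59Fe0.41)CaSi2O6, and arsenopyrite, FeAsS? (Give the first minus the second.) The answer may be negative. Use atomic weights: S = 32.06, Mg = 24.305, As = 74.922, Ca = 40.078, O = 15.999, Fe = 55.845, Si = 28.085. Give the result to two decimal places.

-24.32 percentage points

First mineral: 22.896 g Fe in 229.478 g formula = 9.98 wt% Fe.
Second mineral: 55.845 g Fe in 162.827 g formula = 34.30 wt% Fe.
9.98% − 34.30% gives a difference of -24.32 percentage points.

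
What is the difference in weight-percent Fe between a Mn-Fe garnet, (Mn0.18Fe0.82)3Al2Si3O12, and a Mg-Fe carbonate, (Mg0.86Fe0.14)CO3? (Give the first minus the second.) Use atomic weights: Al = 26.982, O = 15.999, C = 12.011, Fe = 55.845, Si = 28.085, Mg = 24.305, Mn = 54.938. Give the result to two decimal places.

First mineral: 137.379 g Fe in 497.252 g formula = 27.63 wt% Fe.
Second mineral: 7.818 g Fe in 88.729 g formula = 8.81 wt% Fe.
27.63% − 8.81% gives a difference of 18.82 percentage points.

18.82 percentage points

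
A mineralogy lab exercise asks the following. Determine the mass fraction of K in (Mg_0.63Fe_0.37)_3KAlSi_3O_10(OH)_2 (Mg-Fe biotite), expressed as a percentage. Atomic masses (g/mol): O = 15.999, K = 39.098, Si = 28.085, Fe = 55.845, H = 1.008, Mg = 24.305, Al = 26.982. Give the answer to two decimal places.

8.64 mass %

Molar mass of (Mg_0.63Fe_0.37)_3KAlSi_3O_10(OH)_2: 1.89×24.305 + 1.11×55.845 + 1×39.098 + 1×26.982 + 3×28.085 + 12×15.999 + 2×1.008 = 452.263 g/mol.
Mass of K per formula unit: 1 × 39.098 = 39.098 g.
Weight fraction K = 39.098 / 452.263 = 0.0864.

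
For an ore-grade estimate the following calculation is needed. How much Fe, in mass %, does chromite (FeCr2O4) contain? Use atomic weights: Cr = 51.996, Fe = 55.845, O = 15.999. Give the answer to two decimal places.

24.95 mass %

Formula mass = 1·55.845 + 2·51.996 + 4·15.999 = 223.833 g/mol, of which 55.845 g is Fe.
So Fe makes up 55.845/223.833 = 0.2495 of the mass, i.e. 24.95%.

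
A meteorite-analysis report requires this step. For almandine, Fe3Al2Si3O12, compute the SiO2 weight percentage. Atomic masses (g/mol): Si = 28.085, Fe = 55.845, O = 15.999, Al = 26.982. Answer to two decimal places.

36.21 wt%

Formula mass = 497.742 g/mol.
3 Si → 3.0000 mol SiO2 per formula unit; M(SiO2) = 60.083, so SiO2 mass = 180.249 g.
180.249/497.742 × 100 = 36.21 wt%.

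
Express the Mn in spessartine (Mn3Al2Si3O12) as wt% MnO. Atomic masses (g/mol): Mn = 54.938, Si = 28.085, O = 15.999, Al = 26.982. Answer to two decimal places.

Molar mass of Mn3Al2Si3O12 = 3·54.938 + 2·26.982 + 3·28.085 + 12·15.999 = 495.021 g/mol.
Each formula unit contains 3 Mn, equivalent to 3/1 = 3.0000 mol MnO.
M(MnO) = 1×54.938 + 1×15.999 = 70.937 g/mol.
Mass of MnO per formula unit = 3.0000 × 70.937 = 212.811 g.
MnO wt% = 212.811 / 495.021 × 100 = 42.99%.

42.99 wt%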